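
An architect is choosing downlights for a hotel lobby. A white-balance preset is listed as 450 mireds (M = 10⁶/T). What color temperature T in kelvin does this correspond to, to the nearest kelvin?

2222 K

T = 10⁶ / 450 = 2222.22 K → 2222 K.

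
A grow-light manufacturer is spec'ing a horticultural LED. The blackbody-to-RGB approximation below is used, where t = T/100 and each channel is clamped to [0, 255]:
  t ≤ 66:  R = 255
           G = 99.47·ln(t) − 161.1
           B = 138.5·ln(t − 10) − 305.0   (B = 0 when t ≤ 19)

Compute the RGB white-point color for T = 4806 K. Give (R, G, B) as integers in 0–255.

t = 4806/100 = 48.06; the t ≤ 66 branch applies.
R = 255 by definition for t ≤ 66.
G = 99.47·ln 48.06 − 161.1 = 99.47·3.8725 − 161.1 = 224.093.
B = 138.5·ln(48.06 − 10) − 305.0 = 138.5·ln 38.06 − 305.0 = 138.5·3.6392 − 305.0 = 199.024.
Rounded: (255, 224, 199).

(255, 224, 199)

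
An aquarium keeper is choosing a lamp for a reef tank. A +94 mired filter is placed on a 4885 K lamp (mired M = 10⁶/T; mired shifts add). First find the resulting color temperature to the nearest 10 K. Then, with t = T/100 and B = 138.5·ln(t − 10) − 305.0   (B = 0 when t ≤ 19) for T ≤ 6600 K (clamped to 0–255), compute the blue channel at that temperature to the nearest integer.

132

M_in = 10⁶/4885 = 204.71; M_out = 204.71 + (+94) = 298.71.
T_out = 10⁶/298.71 = 3347.7 K → 3350 K; t = 33.5.
B = 138.5·ln(33.5 − 10) − 305.0 = 138.5·ln 23.5 − 305.0 = 138.5·3.1570 − 305.0 = 132.245.
Rounded: 132.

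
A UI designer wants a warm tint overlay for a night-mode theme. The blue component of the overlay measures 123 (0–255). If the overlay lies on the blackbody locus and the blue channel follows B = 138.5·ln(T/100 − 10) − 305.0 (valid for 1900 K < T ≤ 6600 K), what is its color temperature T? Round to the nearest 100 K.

3200 K

ln(t − 10) = (123 + 305.0) / 138.5 = 3.0903.
t − 10 = e^3.0903 = 21.983, so t = 31.983.
T = 100·t = 3198 K → 3200 K to the nearest 100 K.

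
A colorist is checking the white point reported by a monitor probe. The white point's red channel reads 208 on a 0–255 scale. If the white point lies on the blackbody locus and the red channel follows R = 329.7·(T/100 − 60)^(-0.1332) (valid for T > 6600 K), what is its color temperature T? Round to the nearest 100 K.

(t − 60)^(-0.1332) = 208/329.7 = 0.63088.
t − 60 = 0.63088^(1/-0.1332) = 0.63088^(-7.508) = 31.763, so t = 91.763.
T = 100·t = 9176 K → 9200 K to the nearest 100 K.

9200 K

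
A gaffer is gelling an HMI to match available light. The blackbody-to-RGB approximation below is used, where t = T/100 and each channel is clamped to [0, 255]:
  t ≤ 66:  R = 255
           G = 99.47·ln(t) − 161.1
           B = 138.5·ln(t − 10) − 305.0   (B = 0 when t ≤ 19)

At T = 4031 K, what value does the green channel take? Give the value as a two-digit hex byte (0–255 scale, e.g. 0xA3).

0xCF

t = 4031/100 = 40.31; the t ≤ 66 branch applies.
G = 99.47·ln 40.31 − 161.1 = 99.47·3.6966 − 161.1 = 206.601.
Rounded: 207; in hex, 0xCF.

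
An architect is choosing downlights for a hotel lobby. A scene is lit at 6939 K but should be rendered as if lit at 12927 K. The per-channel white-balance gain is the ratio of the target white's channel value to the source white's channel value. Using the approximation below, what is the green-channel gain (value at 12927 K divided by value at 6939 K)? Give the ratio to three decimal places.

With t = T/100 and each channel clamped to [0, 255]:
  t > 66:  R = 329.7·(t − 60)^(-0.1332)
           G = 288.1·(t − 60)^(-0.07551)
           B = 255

0.860

At 6939 K (t = 69.39):
  G = 288.1·(69.39 − 60)^(-0.07551) = 288.1·9.39^(-0.07551) = 288.1·0.84441 = 243.275.
At 12927 K (t = 129.27):
  G = 288.1·(129.27 − 60)^(-0.07551) = 288.1·69.27^(-0.07551) = 288.1·0.72614 = 209.201.
Gain = 209.201 / 243.275 = 0.8599 → 0.860.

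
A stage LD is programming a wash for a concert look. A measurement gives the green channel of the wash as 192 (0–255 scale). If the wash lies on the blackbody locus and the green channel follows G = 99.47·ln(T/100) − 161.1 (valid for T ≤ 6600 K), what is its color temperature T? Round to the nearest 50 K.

3500 K

ln t = (192 + 161.1) / 99.47 = 3.5498.
t = e^3.5498 = 34.807.
T = 100·t = 3481 K → 3500 K to the nearest 50 K.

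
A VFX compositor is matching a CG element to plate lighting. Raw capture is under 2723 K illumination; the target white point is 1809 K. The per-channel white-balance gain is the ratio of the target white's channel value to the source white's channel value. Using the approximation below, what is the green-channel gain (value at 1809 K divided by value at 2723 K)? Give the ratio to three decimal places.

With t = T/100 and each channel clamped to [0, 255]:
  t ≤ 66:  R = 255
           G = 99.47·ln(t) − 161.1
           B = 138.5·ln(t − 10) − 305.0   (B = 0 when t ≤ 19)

At 2723 K (t = 27.23):
  G = 99.47·ln 27.23 − 161.1 = 99.47·3.3043 − 161.1 = 167.581.
At 1809 K (t = 18.09):
  G = 99.47·ln 18.09 − 161.1 = 99.47·2.8954 − 161.1 = 126.901.
Gain = 126.901 / 167.581 = 0.7573 → 0.757.

0.757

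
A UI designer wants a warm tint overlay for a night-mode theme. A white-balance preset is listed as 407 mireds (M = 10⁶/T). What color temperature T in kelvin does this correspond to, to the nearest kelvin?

2457 K

T = 10⁶ / 407 = 2457.00 K → 2457 K.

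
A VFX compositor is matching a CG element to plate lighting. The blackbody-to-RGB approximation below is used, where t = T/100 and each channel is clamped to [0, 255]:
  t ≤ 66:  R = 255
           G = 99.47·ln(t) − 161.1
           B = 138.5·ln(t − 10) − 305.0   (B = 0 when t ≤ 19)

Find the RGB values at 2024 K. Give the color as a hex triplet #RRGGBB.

t = 2024/100 = 20.24; the t ≤ 66 branch applies.
R = 255 by definition for t ≤ 66.
G = 99.47·ln 20.24 − 161.1 = 99.47·3.0077 − 161.1 = 138.072.
B = 138.5·ln(20.24 − 10) − 305.0 = 138.5·ln 10.24 − 305.0 = 138.5·2.3263 − 305.0 = 17.193.
Rounded: (255, 138, 17).
In hex: #FF8A11.

#FF8A11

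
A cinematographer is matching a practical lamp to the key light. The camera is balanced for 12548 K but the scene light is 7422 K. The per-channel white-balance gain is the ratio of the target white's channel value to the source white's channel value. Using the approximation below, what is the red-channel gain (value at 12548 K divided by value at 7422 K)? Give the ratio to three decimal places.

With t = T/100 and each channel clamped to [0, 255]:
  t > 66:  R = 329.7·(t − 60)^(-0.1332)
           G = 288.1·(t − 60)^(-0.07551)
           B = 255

0.816

At 7422 K (t = 74.22):
  R = 329.7·(74.22 − 60)^(-0.1332) = 329.7·14.22^(-0.1332) = 329.7·0.70216 = 231.501.
At 12548 K (t = 125.48):
  R = 329.7·(125.48 − 60)^(-0.1332) = 329.7·65.48^(-0.1332) = 329.7·0.57292 = 188.892.
Gain = 188.892 / 231.501 = 0.8159 → 0.816.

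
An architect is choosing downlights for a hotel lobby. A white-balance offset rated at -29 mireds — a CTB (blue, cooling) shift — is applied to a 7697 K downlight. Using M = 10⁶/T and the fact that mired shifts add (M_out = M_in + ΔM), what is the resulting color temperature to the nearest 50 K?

9900 K

M_in = 10⁶/7697 = 129.92 mireds.
M_out = 129.92 + (-29) = 100.92 mireds.
T_out = 10⁶/100.92 = 9908.8 K → 9900 K.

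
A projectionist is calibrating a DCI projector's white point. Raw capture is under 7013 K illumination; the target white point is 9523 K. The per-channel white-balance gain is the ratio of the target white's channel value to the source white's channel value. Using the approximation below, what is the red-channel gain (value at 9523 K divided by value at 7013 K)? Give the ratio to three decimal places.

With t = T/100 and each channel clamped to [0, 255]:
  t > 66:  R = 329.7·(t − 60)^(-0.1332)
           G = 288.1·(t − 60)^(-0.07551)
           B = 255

0.847

At 7013 K (t = 70.13):
  R = 329.7·(70.13 − 60)^(-0.1332) = 329.7·10.13^(-0.1332) = 329.7·0.73460 = 242.199.
At 9523 K (t = 95.23):
  R = 329.7·(95.23 − 60)^(-0.1332) = 329.7·35.23^(-0.1332) = 329.7·0.62223 = 205.149.
Gain = 205.149 / 242.199 = 0.8470 → 0.847.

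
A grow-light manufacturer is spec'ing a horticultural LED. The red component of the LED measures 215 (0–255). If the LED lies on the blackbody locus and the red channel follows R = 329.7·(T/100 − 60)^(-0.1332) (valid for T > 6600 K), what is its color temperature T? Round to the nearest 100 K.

8500 K

(t − 60)^(-0.1332) = 215/329.7 = 0.65211.
t − 60 = 0.65211^(1/-0.1332) = 0.65211^(-7.508) = 24.774, so t = 84.774.
T = 100·t = 8477 K → 8500 K to the nearest 100 K.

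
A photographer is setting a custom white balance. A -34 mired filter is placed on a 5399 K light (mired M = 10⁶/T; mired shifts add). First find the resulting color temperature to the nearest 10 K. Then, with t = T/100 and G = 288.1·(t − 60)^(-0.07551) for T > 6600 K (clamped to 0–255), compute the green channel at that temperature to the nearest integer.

251

M_in = 10⁶/5399 = 185.22; M_out = 185.22 + (-34) = 151.22.
T_out = 10⁶/151.22 = 6612.9 K → 6610 K; t = 66.1.
G = 288.1·(66.1 − 60)^(-0.07551) = 288.1·6.1^(-0.07551) = 288.1·0.87237 = 251.329.
Rounded: 251.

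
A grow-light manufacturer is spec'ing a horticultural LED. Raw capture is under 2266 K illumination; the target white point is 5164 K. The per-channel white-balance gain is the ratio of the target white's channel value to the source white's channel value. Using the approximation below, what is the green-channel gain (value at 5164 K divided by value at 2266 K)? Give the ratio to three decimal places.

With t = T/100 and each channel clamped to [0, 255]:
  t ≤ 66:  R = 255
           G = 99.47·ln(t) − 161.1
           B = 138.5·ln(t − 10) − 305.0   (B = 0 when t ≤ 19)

1.549

At 2266 K (t = 22.66):
  G = 99.47·ln 22.66 − 161.1 = 99.47·3.1206 − 161.1 = 149.306.
At 5164 K (t = 51.64):
  G = 99.47·ln 51.64 − 161.1 = 99.47·3.9443 − 161.1 = 231.239.
Gain = 231.239 / 149.306 = 1.5488 → 1.549.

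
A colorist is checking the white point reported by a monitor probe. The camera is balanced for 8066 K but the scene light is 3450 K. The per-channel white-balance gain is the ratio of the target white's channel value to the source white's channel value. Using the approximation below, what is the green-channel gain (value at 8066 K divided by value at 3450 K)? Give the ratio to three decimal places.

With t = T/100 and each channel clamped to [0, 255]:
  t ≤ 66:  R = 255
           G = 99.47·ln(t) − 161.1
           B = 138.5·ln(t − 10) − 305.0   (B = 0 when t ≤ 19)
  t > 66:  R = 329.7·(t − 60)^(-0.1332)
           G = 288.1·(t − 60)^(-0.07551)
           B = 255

At 3450 K (t = 34.5):
  G = 99.47·ln 34.5 − 161.1 = 99.47·3.5410 − 161.1 = 191.119.
At 8066 K (t = 80.66):
  G = 288.1·(80.66 − 60)^(-0.07551) = 288.1·20.66^(-0.07551) = 288.1·0.79560 = 229.212.
Gain = 229.212 / 191.119 = 1.1993 → 1.199.

1.199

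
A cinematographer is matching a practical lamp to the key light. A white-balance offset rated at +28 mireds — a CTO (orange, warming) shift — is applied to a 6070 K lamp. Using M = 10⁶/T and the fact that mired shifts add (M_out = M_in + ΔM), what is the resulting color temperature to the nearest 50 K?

5200 K

M_in = 10⁶/6070 = 164.74 mireds.
M_out = 164.74 + (+28) = 192.74 mireds.
T_out = 10⁶/192.74 = 5188.2 K → 5200 K.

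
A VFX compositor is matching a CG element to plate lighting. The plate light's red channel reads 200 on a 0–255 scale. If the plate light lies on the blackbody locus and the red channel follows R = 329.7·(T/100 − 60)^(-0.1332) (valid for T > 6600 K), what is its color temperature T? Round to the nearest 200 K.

10200 K

(t − 60)^(-0.1332) = 200/329.7 = 0.60661.
t − 60 = 0.60661^(1/-0.1332) = 0.60661^(-7.508) = 42.638, so t = 102.638.
T = 100·t = 10264 K → 10200 K to the nearest 200 K.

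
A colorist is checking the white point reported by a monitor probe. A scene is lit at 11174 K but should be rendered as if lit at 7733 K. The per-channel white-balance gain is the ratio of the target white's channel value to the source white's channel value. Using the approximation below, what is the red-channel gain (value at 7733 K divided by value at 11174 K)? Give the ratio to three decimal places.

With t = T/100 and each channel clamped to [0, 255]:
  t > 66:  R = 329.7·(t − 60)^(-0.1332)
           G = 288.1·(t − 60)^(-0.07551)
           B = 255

1.157

At 11174 K (t = 111.74):
  R = 329.7·(111.74 − 60)^(-0.1332) = 329.7·51.74^(-0.1332) = 329.7·0.59118 = 194.911.
At 7733 K (t = 77.33):
  R = 329.7·(77.33 − 60)^(-0.1332) = 329.7·17.33^(-0.1332) = 329.7·0.68390 = 225.482.
Gain = 225.482 / 194.911 = 1.1568 → 1.157.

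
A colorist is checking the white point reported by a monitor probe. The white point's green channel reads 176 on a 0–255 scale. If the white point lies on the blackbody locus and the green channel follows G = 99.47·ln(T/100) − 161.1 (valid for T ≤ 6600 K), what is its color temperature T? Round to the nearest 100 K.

3000 K

ln t = (176 + 161.1) / 99.47 = 3.3890.
t = e^3.3890 = 29.635.
T = 100·t = 2964 K → 3000 K to the nearest 100 K.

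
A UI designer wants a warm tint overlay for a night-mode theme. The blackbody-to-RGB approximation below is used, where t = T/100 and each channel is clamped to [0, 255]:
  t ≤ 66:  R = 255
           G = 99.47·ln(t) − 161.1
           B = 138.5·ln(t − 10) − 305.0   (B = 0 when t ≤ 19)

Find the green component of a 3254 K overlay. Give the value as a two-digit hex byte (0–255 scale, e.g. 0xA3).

t = 3254/100 = 32.54; the t ≤ 66 branch applies.
G = 99.47·ln 32.54 − 161.1 = 99.47·3.4825 − 161.1 = 185.301.
Rounded: 185; in hex, 0xB9.

0xB9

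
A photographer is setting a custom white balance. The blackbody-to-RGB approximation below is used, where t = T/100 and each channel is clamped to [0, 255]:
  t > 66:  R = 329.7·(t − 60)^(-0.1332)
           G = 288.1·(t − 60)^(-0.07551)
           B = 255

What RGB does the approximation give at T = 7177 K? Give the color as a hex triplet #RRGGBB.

t = 7177/100 = 71.77; the t > 66 branch applies.
R = 329.7·(71.77 − 60)^(-0.1332) = 329.7·11.77^(-0.1332) = 329.7·0.72007 = 237.406.
G = 288.1·(71.77 − 60)^(-0.07551) = 288.1·11.77^(-0.07551) = 288.1·0.83013 = 239.160.
B = 255 by definition for t > 66.
Rounded: (237, 239, 255).
In hex: #EDEFFF.

#EDEFFF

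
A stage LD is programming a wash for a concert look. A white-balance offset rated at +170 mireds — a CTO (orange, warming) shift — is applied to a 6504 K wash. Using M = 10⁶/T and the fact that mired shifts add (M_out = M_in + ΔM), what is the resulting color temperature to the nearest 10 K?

3090 K

M_in = 10⁶/6504 = 153.75 mireds.
M_out = 153.75 + (+170) = 323.75 mireds.
T_out = 10⁶/323.75 = 3088.8 K → 3090 K.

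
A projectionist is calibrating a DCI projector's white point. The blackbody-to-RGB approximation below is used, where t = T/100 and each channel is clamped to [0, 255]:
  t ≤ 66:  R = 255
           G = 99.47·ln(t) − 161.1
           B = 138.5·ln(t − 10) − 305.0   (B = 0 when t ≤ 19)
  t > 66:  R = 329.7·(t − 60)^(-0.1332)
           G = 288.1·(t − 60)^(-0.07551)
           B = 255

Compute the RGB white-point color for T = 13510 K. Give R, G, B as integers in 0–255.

R=185, G=208, B=255

t = 13510/100 = 135.1; the t > 66 branch applies.
R = 329.7·(135.1 − 60)^(-0.1332) = 329.7·75.1^(-0.1332) = 329.7·0.56255 = 185.474.
G = 288.1·(135.1 − 60)^(-0.07551) = 288.1·75.1^(-0.07551) = 288.1·0.72172 = 207.928.
B = 255 by definition for t > 66.
Rounded: (185, 208, 255).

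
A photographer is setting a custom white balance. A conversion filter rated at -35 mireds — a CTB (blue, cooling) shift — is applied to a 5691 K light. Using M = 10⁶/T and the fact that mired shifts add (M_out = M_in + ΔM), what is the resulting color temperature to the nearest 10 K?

7110 K

M_in = 10⁶/5691 = 175.72 mireds.
M_out = 175.72 + (-35) = 140.72 mireds.
T_out = 10⁶/140.72 = 7106.5 K → 7110 K.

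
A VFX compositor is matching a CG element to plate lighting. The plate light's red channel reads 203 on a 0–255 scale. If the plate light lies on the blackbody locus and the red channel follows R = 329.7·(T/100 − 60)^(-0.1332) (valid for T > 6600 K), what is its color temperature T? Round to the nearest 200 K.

9800 K

(t − 60)^(-0.1332) = 203/329.7 = 0.61571.
t − 60 = 0.61571^(1/-0.1332) = 0.61571^(-7.508) = 38.129, so t = 98.129.
T = 100·t = 9813 K → 9800 K to the nearest 200 K.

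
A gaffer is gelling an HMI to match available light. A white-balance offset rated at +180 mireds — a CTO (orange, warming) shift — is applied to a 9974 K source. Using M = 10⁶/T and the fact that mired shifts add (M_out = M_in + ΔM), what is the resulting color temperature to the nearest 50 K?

M_in = 10⁶/9974 = 100.26 mireds.
M_out = 100.26 + (+180) = 280.26 mireds.
T_out = 10⁶/280.26 = 3568.1 K → 3550 K.

3550 K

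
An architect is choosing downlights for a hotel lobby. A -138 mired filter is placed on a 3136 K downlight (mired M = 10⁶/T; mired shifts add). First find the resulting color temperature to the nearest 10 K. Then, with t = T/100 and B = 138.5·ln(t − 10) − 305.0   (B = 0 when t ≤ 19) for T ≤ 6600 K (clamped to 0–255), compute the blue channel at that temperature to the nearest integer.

M_in = 10⁶/3136 = 318.88; M_out = 318.88 + (-138) = 180.88.
T_out = 10⁶/180.88 = 5528.6 K → 5530 K; t = 55.3.
B = 138.5·ln(55.3 − 10) − 305.0 = 138.5·ln 45.3 − 305.0 = 138.5·3.8133 − 305.0 = 223.143.
Rounded: 223.

223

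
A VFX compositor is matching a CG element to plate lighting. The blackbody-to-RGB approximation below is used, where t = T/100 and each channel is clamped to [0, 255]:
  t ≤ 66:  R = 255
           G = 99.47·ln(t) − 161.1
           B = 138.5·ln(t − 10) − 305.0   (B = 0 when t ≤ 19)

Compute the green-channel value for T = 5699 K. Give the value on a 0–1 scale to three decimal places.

0.945

t = 5699/100 = 56.99; the t ≤ 66 branch applies.
G = 99.47·ln 56.99 − 161.1 = 99.47·4.0429 − 161.1 = 241.045.
On a 0–1 scale: 241.045/255 = 0.9453 → 0.945.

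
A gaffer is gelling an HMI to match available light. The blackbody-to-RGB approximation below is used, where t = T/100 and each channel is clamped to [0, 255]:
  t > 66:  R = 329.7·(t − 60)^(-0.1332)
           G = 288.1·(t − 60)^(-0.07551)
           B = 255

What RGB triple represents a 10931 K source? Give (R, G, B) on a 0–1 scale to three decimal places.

t = 10931/100 = 109.31; the t > 66 branch applies.
R = 329.7·(109.31 − 60)^(-0.1332) = 329.7·49.31^(-0.1332) = 329.7·0.59498 = 196.164.
G = 288.1·(109.31 − 60)^(-0.07551) = 288.1·49.31^(-0.07551) = 288.1·0.74502 = 214.640.
B = 255 by definition for t > 66.
Dividing each by 255: (0.7693, 0.8417, 1.0000) → (0.769, 0.842, 1.000).

(0.769, 0.842, 1.000)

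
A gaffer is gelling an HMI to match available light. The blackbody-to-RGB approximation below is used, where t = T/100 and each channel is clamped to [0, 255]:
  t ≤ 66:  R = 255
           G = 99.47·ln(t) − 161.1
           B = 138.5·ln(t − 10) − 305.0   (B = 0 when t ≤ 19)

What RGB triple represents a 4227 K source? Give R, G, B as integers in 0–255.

t = 4227/100 = 42.27; the t ≤ 66 branch applies.
R = 255 by definition for t ≤ 66.
G = 99.47·ln 42.27 − 161.1 = 99.47·3.7441 − 161.1 = 211.323.
B = 138.5·ln(42.27 − 10) − 305.0 = 138.5·ln 32.27 − 305.0 = 138.5·3.4741 − 305.0 = 176.168.
Rounded: (255, 211, 176).

R=255, G=211, B=176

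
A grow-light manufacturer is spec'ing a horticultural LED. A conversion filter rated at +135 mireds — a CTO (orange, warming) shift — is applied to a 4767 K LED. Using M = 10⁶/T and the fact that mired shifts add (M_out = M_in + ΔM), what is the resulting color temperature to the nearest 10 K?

2900 K

M_in = 10⁶/4767 = 209.78 mireds.
M_out = 209.78 + (+135) = 344.78 mireds.
T_out = 10⁶/344.78 = 2900.4 K → 2900 K.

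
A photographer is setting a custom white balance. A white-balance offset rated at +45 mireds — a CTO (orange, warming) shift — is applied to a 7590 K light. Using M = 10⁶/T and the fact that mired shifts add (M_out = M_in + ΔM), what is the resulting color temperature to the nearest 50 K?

M_in = 10⁶/7590 = 131.75 mireds.
M_out = 131.75 + (+45) = 176.75 mireds.
T_out = 10⁶/176.75 = 5657.6 K → 5650 K.

5650 K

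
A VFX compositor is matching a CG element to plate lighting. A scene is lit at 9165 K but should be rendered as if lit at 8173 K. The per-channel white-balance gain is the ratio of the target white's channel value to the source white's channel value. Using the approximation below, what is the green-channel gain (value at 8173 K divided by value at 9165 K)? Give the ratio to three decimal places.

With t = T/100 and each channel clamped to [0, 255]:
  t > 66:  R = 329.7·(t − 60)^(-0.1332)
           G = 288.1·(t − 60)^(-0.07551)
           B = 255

1.029

At 9165 K (t = 91.65):
  G = 288.1·(91.65 − 60)^(-0.07551) = 288.1·31.65^(-0.07551) = 288.1·0.77038 = 221.947.
At 8173 K (t = 81.73):
  G = 288.1·(81.73 − 60)^(-0.07551) = 288.1·21.73^(-0.07551) = 288.1·0.79257 = 228.340.
Gain = 228.340 / 221.947 = 1.0288 → 1.029.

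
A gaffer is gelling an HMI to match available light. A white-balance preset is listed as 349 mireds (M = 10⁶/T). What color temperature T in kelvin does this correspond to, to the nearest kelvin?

T = 10⁶ / 349 = 2865.33 K → 2865 K.

2865 K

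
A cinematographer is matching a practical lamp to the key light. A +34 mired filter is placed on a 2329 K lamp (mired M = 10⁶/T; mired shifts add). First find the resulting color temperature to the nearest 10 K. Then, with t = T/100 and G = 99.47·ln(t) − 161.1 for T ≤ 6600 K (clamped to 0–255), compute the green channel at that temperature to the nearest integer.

M_in = 10⁶/2329 = 429.37; M_out = 429.37 + (+34) = 463.37.
T_out = 10⁶/463.37 = 2158.1 K → 2160 K; t = 21.6.
G = 99.47·ln 21.6 − 161.1 = 99.47·3.0727 − 161.1 = 144.541.
Rounded: 145.

145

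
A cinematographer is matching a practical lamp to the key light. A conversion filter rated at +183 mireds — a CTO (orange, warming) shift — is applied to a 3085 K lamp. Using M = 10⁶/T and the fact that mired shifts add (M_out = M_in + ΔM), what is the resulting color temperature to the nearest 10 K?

1970 K

M_in = 10⁶/3085 = 324.15 mireds.
M_out = 324.15 + (+183) = 507.15 mireds.
T_out = 10⁶/507.15 = 1971.8 K → 1970 K.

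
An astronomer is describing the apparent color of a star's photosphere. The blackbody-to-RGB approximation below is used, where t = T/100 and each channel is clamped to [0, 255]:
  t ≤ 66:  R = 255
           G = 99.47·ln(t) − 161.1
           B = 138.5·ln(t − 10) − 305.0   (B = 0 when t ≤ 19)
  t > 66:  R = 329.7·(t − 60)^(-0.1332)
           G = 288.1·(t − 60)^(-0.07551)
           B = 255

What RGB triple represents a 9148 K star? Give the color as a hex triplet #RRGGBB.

#D0DEFF

t = 9148/100 = 91.48; the t > 66 branch applies.
R = 329.7·(91.48 − 60)^(-0.1332) = 329.7·31.48^(-0.1332) = 329.7·0.63163 = 208.248.
G = 288.1·(91.48 − 60)^(-0.07551) = 288.1·31.48^(-0.07551) = 288.1·0.77070 = 222.038.
B = 255 by definition for t > 66.
Rounded: (208, 222, 255).
In hex: #D0DEFF.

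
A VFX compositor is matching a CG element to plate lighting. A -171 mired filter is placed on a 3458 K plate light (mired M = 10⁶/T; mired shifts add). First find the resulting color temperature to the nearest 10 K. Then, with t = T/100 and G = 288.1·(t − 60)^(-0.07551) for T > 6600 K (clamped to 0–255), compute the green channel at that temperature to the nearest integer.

M_in = 10⁶/3458 = 289.18; M_out = 289.18 + (-171) = 118.18.
T_out = 10⁶/118.18 = 8461.3 K → 8460 K; t = 84.6.
G = 288.1·(84.6 − 60)^(-0.07551) = 288.1·24.6^(-0.07551) = 288.1·0.78518 = 226.211.
Rounded: 226.

226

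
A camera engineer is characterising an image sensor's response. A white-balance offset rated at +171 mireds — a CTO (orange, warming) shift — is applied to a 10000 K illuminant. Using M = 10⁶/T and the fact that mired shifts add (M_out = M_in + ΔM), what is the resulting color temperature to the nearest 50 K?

M_in = 10⁶/10000 = 100.00 mireds.
M_out = 100.00 + (+171) = 271.00 mireds.
T_out = 10⁶/271.00 = 3690.0 K → 3700 K.

3700 K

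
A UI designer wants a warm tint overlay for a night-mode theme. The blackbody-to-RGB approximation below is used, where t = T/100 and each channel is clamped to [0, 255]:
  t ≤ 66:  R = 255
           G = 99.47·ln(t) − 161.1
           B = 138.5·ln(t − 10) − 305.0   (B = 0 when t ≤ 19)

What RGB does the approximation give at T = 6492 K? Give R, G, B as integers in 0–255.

R=255, G=254, B=250

t = 6492/100 = 64.92; the t ≤ 66 branch applies.
R = 255 by definition for t ≤ 66.
G = 99.47·ln 64.92 − 161.1 = 99.47·4.1732 − 161.1 = 254.004.
B = 138.5·ln(64.92 − 10) − 305.0 = 138.5·ln 54.92 − 305.0 = 138.5·4.0059 − 305.0 = 249.814.
Rounded: (255, 254, 250).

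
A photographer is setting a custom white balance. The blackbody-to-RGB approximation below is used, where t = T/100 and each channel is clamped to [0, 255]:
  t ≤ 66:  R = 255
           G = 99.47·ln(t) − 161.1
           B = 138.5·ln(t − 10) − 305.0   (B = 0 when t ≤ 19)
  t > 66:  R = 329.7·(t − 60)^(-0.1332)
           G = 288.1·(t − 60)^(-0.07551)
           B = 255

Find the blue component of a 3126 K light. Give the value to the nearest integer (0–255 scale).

t = 3126/100 = 31.26; the t ≤ 66 branch applies.
B = 138.5·ln(31.26 − 10) − 305.0 = 138.5·ln 21.26 − 305.0 = 138.5·3.0568 − 305.0 = 118.371.
Rounded: 118.

118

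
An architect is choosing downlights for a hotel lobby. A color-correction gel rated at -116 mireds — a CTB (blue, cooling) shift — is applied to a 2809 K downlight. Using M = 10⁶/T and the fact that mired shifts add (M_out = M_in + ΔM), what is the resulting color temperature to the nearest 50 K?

4150 K

M_in = 10⁶/2809 = 356.00 mireds.
M_out = 356.00 + (-116) = 240.00 mireds.
T_out = 10⁶/240.00 = 4166.7 K → 4150 K.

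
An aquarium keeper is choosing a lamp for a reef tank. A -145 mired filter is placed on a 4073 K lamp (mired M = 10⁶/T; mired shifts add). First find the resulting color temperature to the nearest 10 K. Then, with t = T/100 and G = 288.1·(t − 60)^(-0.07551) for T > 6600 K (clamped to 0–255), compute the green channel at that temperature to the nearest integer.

M_in = 10⁶/4073 = 245.52; M_out = 245.52 + (-145) = 100.52.
T_out = 10⁶/100.52 = 9948.3 K → 9950 K; t = 99.5.
G = 288.1·(99.5 − 60)^(-0.07551) = 288.1·39.5^(-0.07551) = 288.1·0.75760 = 218.265.
Rounded: 218.

218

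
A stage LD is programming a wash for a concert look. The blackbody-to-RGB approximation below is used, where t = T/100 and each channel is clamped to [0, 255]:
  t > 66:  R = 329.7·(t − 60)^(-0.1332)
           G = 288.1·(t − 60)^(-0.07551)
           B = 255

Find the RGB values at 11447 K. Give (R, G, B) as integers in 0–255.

t = 11447/100 = 114.47; the t > 66 branch applies.
R = 329.7·(114.47 − 60)^(-0.1332) = 329.7·54.47^(-0.1332) = 329.7·0.58714 = 193.581.
G = 288.1·(114.47 − 60)^(-0.07551) = 288.1·54.47^(-0.07551) = 288.1·0.73944 = 213.033.
B = 255 by definition for t > 66.
Rounded: (194, 213, 255).

(194, 213, 255)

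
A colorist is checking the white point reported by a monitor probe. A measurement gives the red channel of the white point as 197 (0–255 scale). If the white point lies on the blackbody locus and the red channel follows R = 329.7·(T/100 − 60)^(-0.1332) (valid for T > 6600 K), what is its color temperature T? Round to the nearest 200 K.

10800 K

(t − 60)^(-0.1332) = 197/329.7 = 0.59751.
t − 60 = 0.59751^(1/-0.1332) = 0.59751^(-7.508) = 47.761, so t = 107.761.
T = 100·t = 10776 K → 10800 K to the nearest 200 K.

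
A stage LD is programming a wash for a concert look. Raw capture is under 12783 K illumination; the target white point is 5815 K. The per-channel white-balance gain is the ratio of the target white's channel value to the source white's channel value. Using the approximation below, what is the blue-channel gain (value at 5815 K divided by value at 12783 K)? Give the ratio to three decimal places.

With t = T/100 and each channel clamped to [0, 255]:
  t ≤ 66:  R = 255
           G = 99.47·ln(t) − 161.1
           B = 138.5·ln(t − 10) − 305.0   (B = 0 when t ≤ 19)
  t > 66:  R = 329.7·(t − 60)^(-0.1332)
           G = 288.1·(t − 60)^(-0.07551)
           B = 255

0.908

At 12783 K (t = 127.83):
  B = 255 by definition for t > 66.
At 5815 K (t = 58.15):
  B = 138.5·ln(58.15 − 10) − 305.0 = 138.5·ln 48.15 − 305.0 = 138.5·3.8743 − 305.0 = 231.593.
Gain = 231.593 / 255.000 = 0.9082 → 0.908.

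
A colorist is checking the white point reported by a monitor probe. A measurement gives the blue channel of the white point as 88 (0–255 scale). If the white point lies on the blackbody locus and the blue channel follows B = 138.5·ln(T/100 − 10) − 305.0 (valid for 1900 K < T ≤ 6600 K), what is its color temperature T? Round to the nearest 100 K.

2700 K

ln(t − 10) = (88 + 305.0) / 138.5 = 2.8375.
t − 10 = e^2.8375 = 17.074, so t = 27.074.
T = 100·t = 2707 K → 2700 K to the nearest 100 K.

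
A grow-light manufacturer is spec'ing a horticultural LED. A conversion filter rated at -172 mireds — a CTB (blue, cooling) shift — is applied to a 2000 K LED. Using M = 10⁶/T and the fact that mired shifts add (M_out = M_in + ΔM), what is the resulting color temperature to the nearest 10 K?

3050 K

M_in = 10⁶/2000 = 500.00 mireds.
M_out = 500.00 + (-172) = 328.00 mireds.
T_out = 10⁶/328.00 = 3048.8 K → 3050 K.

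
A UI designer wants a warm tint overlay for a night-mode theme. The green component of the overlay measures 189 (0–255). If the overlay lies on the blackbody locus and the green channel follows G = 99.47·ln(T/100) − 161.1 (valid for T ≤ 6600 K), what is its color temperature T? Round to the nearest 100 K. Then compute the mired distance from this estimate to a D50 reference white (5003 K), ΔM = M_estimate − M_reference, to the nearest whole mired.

ln t = (189 + 161.1) / 99.47 = 3.5197.
t = e^3.5197 = 33.773.
T = 100·t = 3377 K → 3400 K to the nearest 100 K.
M_estimate = 10⁶/3400 = 294.12; M_reference = 10⁶/5003 = 199.88.
ΔM = 294.12 − 199.88 = 94.24 → +94 mireds.

+94 mireds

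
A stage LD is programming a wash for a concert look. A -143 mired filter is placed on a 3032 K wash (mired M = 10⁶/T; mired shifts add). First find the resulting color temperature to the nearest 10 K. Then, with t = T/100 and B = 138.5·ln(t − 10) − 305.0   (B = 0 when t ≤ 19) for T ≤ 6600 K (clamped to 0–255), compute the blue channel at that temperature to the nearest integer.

M_in = 10⁶/3032 = 329.82; M_out = 329.82 + (-143) = 186.82.
T_out = 10⁶/186.82 = 5352.9 K → 5350 K; t = 53.5.
B = 138.5·ln(53.5 − 10) − 305.0 = 138.5·ln 43.5 − 305.0 = 138.5·3.7728 − 305.0 = 217.527.
Rounded: 218.

218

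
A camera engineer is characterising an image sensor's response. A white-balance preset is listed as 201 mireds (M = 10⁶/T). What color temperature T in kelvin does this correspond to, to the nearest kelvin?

T = 10⁶ / 201 = 4975.12 K → 4975 K.

4975 K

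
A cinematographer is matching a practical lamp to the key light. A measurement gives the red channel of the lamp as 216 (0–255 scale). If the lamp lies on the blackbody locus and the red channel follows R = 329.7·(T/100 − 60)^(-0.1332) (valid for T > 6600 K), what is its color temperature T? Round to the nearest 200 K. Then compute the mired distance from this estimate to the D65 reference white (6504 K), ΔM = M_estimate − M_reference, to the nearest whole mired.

-35 mireds

(t − 60)^(-0.1332) = 216/329.7 = 0.65514.
t − 60 = 0.65514^(1/-0.1332) = 0.65514^(-7.508) = 23.926, so t = 83.926.
T = 100·t = 8393 K → 8400 K to the nearest 200 K.
M_estimate = 10⁶/8400 = 119.05; M_reference = 10⁶/6504 = 153.75.
ΔM = 119.05 − 153.75 = -34.70 → -35 mireds.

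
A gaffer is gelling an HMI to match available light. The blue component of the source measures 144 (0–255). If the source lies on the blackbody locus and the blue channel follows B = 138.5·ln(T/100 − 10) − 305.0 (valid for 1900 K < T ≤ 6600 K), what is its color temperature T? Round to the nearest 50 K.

ln(t − 10) = (144 + 305.0) / 138.5 = 3.2419.
t − 10 = e^3.2419 = 25.582, so t = 35.582.
T = 100·t = 3558 K → 3550 K to the nearest 50 K.

3550 K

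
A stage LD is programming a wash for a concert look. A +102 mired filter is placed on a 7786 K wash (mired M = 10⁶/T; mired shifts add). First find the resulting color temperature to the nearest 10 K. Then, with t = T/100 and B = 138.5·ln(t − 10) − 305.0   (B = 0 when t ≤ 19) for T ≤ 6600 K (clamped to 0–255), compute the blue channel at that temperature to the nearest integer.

181

M_in = 10⁶/7786 = 128.44; M_out = 128.44 + (+102) = 230.44.
T_out = 10⁶/230.44 = 4339.6 K → 4340 K; t = 43.4.
B = 138.5·ln(43.4 − 10) − 305.0 = 138.5·ln 33.4 − 305.0 = 138.5·3.5086 − 305.0 = 180.935.
Rounded: 181.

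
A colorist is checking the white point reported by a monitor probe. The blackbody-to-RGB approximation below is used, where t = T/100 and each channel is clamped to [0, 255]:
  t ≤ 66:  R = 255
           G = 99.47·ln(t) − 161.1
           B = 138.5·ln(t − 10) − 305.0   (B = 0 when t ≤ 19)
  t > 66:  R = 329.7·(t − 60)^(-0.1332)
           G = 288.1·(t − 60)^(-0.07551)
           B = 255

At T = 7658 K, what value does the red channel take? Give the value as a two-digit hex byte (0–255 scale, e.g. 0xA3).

t = 7658/100 = 76.58; the t > 66 branch applies.
R = 329.7·(76.58 − 60)^(-0.1332) = 329.7·16.58^(-0.1332) = 329.7·0.68794 = 226.814.
Rounded: 227; in hex, 0xE3.

0xE3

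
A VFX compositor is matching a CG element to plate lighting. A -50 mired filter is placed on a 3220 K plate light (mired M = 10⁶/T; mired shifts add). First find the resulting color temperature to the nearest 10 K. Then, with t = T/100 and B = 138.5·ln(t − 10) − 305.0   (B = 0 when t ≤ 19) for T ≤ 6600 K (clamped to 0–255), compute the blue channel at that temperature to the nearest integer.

M_in = 10⁶/3220 = 310.56; M_out = 310.56 + (-50) = 260.56.
T_out = 10⁶/260.56 = 3837.9 K → 3840 K; t = 38.4.
B = 138.5·ln(38.4 − 10) − 305.0 = 138.5·ln 28.4 − 305.0 = 138.5·3.3464 − 305.0 = 158.475.
Rounded: 158.

158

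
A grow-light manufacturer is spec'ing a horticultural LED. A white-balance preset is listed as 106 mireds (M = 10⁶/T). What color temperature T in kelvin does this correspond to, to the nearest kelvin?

T = 10⁶ / 106 = 9433.96 K → 9434 K.

9434 K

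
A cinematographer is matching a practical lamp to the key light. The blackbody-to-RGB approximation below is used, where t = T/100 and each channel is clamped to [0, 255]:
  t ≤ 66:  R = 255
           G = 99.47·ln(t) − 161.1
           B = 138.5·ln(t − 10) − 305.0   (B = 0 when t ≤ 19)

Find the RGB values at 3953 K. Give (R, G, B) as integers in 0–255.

(255, 205, 164)

t = 3953/100 = 39.53; the t ≤ 66 branch applies.
R = 255 by definition for t ≤ 66.
G = 99.47·ln 39.53 − 161.1 = 99.47·3.6771 − 161.1 = 204.657.
B = 138.5·ln(39.53 − 10) − 305.0 = 138.5·ln 29.53 − 305.0 = 138.5·3.3854 − 305.0 = 163.879.
Rounded: (255, 205, 164).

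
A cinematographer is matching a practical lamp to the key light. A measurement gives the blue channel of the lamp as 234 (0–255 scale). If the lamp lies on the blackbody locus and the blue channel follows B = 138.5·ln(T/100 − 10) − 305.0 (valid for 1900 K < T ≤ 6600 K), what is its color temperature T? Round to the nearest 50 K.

5900 K

ln(t − 10) = (234 + 305.0) / 138.5 = 3.8917.
t − 10 = e^3.8917 = 48.994, so t = 58.994.
T = 100·t = 5899 K → 5900 K to the nearest 50 K.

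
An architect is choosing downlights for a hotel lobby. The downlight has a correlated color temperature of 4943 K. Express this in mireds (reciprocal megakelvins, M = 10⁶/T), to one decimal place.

202.3 mireds

M = 10⁶ / 4943 = 202.306 → 202.3 mireds.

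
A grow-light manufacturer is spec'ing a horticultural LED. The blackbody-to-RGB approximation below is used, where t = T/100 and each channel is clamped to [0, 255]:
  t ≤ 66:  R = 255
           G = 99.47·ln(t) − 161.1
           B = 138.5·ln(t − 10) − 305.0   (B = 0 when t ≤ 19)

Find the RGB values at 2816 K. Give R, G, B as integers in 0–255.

R=255, G=171, B=97

t = 2816/100 = 28.16; the t ≤ 66 branch applies.
R = 255 by definition for t ≤ 66.
G = 99.47·ln 28.16 − 161.1 = 99.47·3.3379 − 161.1 = 170.921.
B = 138.5·ln(28.16 − 10) − 305.0 = 138.5·ln 18.16 − 305.0 = 138.5·2.8992 − 305.0 = 96.542.
Rounded: (255, 171, 97).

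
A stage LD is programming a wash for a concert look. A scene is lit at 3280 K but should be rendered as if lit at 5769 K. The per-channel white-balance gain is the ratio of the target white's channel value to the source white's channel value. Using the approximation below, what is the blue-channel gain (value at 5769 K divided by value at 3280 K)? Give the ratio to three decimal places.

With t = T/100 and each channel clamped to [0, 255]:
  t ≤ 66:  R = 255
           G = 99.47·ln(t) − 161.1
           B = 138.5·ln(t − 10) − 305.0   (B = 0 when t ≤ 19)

At 3280 K (t = 32.8):
  B = 138.5·ln(32.8 − 10) − 305.0 = 138.5·ln 22.8 − 305.0 = 138.5·3.1268 − 305.0 = 128.056.
At 5769 K (t = 57.69):
  B = 138.5·ln(57.69 − 10) − 305.0 = 138.5·ln 47.69 − 305.0 = 138.5·3.8647 − 305.0 = 230.264.
Gain = 230.264 / 128.056 = 1.7981 → 1.798.

1.798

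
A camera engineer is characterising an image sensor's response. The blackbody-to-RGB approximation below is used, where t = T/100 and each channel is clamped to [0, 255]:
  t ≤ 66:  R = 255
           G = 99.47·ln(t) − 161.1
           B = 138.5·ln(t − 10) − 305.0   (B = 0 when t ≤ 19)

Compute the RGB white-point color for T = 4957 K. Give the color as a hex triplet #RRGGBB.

#FFE3CC

t = 4957/100 = 49.57; the t ≤ 66 branch applies.
R = 255 by definition for t ≤ 66.
G = 99.47·ln 49.57 − 161.1 = 99.47·3.9034 − 161.1 = 227.170.
B = 138.5·ln(49.57 − 10) − 305.0 = 138.5·ln 39.57 − 305.0 = 138.5·3.6781 − 305.0 = 204.413.
Rounded: (255, 227, 204).
In hex: #FFE3CC.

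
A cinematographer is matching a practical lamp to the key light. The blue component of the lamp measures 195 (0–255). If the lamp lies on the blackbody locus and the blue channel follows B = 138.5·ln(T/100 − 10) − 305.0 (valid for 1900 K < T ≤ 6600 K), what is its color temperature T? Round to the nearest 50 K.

ln(t − 10) = (195 + 305.0) / 138.5 = 3.6101.
t − 10 = e^3.6101 = 36.970, so t = 46.970.
T = 100·t = 4697 K → 4700 K to the nearest 50 K.

4700 K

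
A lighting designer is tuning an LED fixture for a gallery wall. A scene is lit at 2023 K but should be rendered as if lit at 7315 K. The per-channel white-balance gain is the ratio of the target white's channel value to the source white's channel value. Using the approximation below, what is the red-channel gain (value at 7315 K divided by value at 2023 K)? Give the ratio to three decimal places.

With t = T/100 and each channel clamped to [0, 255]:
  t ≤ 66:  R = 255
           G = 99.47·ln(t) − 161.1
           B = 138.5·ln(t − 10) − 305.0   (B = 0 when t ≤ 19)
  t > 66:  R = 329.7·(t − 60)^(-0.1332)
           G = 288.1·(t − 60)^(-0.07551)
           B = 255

At 2023 K (t = 20.23):
  R = 255 by definition for t ≤ 66.
At 7315 K (t = 73.15):
  R = 329.7·(73.15 − 60)^(-0.1332) = 329.7·13.15^(-0.1332) = 329.7·0.70951 = 233.926.
Gain = 233.926 / 255.000 = 0.9174 → 0.917.

0.917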